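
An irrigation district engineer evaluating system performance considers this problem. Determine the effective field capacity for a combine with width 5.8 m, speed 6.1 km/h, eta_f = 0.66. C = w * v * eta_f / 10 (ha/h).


C = w * v * eta_f / 10
  = 5.8 * 6.1 * 0.66 / 10
  = 23.35 / 10
  = 2.34 ha/h


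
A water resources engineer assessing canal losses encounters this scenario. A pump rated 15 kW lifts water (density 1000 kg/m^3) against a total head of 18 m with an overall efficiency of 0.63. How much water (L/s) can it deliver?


Q = (P * 1000 * eta) / (rho * g * H)
  = (15 * 1000 * 0.63) / (1000 * 9.81 * 18)
  = 9450 / 176580
  = 0.05352 m^3/s = 53.52 L/s


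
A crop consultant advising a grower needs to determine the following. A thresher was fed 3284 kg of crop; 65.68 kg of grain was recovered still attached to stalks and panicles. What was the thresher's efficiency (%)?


eta = (total - unthreshed) / total * 100
    = (3284 - 65.68) / 3284 * 100
    = 3218.32 / 3284 * 100
    = 98%


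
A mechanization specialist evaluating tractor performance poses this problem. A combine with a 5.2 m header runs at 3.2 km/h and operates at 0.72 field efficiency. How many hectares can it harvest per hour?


C = w * v * eta_f / 10
  = 5.2 * 3.2 * 0.72 / 10
  = 11.98 / 10
  = 1.20 ha/h


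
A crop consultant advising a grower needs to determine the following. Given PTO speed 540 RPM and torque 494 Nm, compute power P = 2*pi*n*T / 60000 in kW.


P = 2*pi*n*T / 60000
  = 2*pi * 540 * 494 / 60000
  = 1676102.51 / 60000
  = 27.94 kW


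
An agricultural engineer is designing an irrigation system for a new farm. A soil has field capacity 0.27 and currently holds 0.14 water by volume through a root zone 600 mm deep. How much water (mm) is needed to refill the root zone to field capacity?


SMD = (FC - theta) * D
    = (0.27 - 0.14) * 600
    = 0.130 * 600
    = 78 mm


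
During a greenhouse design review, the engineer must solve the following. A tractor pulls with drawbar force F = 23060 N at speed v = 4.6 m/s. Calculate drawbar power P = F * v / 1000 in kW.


P = F * v / 1000
  = 23060 * 4.6 / 1000
  = 106076 / 1000
  = 106.08 kW


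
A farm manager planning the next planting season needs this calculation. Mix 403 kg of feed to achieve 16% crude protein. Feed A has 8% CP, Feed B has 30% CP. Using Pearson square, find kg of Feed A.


parts_A = CP_b - target = 30 - 16 = 14
parts_B = target - CP_a = 16 - 8 = 8
total_parts = 14 + 8 = 22
Feed A = 403 * 14 / 22 = 256.45 kg
Feed B = 403 * 8 / 22 = 146.55 kg

256.45 kg


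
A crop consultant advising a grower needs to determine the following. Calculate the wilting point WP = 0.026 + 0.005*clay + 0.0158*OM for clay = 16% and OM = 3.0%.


WP = 0.026 + 0.005*16 + 0.0158*3.0
   = 0.026 + 0.0800 + 0.0474
   = 0.1534


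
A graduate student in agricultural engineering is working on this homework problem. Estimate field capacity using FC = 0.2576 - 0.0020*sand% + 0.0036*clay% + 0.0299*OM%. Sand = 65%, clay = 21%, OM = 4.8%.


FC = 0.2576 - 0.0020*65 + 0.0036*21 + 0.0299*4.8
   = 0.2576 - 0.1300 + 0.0756 + 0.1435
   = 0.3467


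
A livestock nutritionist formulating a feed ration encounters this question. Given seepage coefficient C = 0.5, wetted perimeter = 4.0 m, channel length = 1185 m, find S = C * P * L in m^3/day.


S = C * P * L
  = 0.5 * 4.0 * 1185
  = 2370 m^3/day


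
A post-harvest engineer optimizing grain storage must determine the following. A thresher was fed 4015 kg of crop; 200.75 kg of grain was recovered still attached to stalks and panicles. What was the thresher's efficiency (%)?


eta = (total - unthreshed) / total * 100
    = (4015 - 200.75) / 4015 * 100
    = 3814.25 / 4015 * 100
    = 95%


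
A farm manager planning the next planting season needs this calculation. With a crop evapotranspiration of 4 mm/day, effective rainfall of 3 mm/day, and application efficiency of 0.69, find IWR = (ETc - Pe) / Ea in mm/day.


IWR = (ETc - Pe) / Ea
    = (4 - 3) / 0.69
    = 1 / 0.69
    = 1.45 mm/day


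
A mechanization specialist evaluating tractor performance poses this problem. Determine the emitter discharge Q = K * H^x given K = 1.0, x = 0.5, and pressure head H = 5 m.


Q = K * H^x
  = 1.0 * 5^0.5
  = 1.0 * 2.2361
  = 2.24 L/h


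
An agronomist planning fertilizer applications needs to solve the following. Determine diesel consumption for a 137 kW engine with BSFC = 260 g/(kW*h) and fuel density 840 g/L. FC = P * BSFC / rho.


FC = P * BSFC / rho_fuel
   = 137 * 260 / 840
   = 35620 / 840
   = 42.40 L/h


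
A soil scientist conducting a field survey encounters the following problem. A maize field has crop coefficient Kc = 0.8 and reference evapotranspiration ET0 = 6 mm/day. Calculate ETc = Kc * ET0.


ETc = Kc * ET0
    = 0.8 * 6
    = 4.80 mm/day


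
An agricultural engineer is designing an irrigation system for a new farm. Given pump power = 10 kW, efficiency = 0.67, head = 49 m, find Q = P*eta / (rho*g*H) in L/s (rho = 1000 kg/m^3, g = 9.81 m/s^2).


Q = (P * 1000 * eta) / (rho * g * H)
  = (10 * 1000 * 0.67) / (1000 * 9.81 * 49)
  = 6700 / 480690
  = 0.01394 m^3/s = 13.94 L/s


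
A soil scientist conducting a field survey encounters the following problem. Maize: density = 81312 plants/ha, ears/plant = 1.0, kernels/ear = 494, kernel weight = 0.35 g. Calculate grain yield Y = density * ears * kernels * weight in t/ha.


Y = density * ears * kernels * kw
  = 81312 * 1.0 * 494 * 0.35 g/ha
  = 14058844.80 g/ha
  = 14058.84 kg/ha = 14.06 t/ha


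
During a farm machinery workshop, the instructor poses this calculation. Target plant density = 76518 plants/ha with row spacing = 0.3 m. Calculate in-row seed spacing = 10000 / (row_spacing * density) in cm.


spacing = 10000 / (row_sp * density)
        = 10000 / (0.3 * 76518)
        = 10000 / 22955.40
        = 0.43563 m = 43.56 cm


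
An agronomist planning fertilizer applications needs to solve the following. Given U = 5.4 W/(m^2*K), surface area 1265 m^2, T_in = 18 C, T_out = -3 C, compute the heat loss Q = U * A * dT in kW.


dT = 18 - (-3) = 21 K
Q = U * A * dT
  = 5.4 * 1265 * 21
  = 143451 W = 143.45 kW


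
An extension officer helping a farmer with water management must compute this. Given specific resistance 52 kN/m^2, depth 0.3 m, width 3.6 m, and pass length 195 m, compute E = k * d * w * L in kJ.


E = k * d * w * L
  = 52 * 0.3 * 3.6 * 195
  = 10951.20 kJ


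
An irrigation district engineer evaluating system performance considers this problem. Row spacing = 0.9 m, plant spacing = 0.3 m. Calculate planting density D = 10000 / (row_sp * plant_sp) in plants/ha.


D = 10000 / (row_sp * plant_sp)
  = 10000 / (0.9 * 0.3)
  = 10000 / 0.2700
  = 37037.04 plants/ha


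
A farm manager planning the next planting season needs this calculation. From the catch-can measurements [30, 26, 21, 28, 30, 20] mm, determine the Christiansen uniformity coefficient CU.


xbar = 155 / 6 = 25.833
sum|xi - xbar| = 21.333
CU = 100 * (1 - 21.333 / (6 * 25.833))
   = 100 * (1 - 0.1376)
   = 86.24%


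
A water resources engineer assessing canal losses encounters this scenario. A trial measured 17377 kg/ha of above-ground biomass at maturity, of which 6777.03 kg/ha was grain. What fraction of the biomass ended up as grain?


HI = grain_yield / biomass
   = 6777.03 / 17377
   = 0.39


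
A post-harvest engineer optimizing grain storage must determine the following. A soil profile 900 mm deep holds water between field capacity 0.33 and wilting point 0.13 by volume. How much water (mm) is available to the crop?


AW = (FC - WP) * D
   = (0.33 - 0.13) * 900
   = 0.20 * 900
   = 180 mm


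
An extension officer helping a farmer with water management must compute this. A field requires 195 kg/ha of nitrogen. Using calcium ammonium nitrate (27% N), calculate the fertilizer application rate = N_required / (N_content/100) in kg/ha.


Rate = N_required / (N_content / 100)
     = 195 / (27 / 100)
     = 195 / 0.27
     = 722.22 kg/ha


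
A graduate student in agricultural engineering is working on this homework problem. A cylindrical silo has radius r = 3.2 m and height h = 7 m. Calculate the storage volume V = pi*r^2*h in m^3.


V = pi * r^2 * h
  = pi * 3.2^2 * 7
  = pi * 10.24 * 7
  = 225.19 m^3


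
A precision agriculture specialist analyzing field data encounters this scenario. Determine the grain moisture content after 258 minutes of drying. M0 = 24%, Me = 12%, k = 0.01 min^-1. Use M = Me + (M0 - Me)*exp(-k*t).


M = Me + (M0 - Me) * e^(-k*t)
  = 12 + (24 - 12) * e^(-0.01*258)
  = 12 + 12 * e^(-2.580)
  = 12 + 12 * 0.07577
  = 12 + 0.9093
  = 12.91%


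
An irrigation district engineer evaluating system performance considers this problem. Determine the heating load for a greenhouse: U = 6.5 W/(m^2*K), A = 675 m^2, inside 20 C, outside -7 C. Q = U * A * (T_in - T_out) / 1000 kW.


dT = 20 - (-7) = 27 K
Q = U * A * dT
  = 6.5 * 675 * 27
  = 118462.50 W = 118.46 kW


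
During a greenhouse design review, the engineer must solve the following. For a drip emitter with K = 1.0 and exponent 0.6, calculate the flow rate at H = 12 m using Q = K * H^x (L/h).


Q = K * H^x
  = 1.0 * 12^0.6
  = 1.0 * 4.4413
  = 4.44 L/h


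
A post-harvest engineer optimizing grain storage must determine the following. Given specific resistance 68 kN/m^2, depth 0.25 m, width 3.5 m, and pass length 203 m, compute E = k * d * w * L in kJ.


E = k * d * w * L
  = 68 * 0.25 * 3.5 * 203
  = 12078.50 kJ


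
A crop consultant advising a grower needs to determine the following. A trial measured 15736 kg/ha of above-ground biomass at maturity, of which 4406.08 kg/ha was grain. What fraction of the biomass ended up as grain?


HI = grain_yield / biomass
   = 4406.08 / 15736
   = 0.28


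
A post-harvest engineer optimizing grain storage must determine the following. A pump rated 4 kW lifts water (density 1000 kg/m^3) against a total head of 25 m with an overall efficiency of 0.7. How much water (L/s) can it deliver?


Q = (P * 1000 * eta) / (rho * g * H)
  = (4 * 1000 * 0.7) / (1000 * 9.81 * 25)
  = 2800 / 245250
  = 0.01142 m^3/s = 11.42 L/s


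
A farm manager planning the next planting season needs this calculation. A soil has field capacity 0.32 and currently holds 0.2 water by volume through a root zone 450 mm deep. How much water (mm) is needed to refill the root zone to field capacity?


SMD = (FC - theta) * D
    = (0.32 - 0.2) * 450
    = 0.120 * 450
    = 54 mm


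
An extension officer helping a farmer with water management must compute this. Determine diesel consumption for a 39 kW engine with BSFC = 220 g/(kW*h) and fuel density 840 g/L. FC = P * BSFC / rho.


FC = P * BSFC / rho_fuel
   = 39 * 220 / 840
   = 8580 / 840
   = 10.21 L/h


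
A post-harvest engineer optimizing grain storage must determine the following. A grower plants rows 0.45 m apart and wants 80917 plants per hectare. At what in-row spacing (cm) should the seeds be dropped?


spacing = 10000 / (row_sp * density)
        = 10000 / (0.45 * 80917)
        = 10000 / 36412.65
        = 0.27463 m = 27.46 cm


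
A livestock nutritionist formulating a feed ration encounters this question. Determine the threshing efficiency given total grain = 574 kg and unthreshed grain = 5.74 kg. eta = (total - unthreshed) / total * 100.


eta = (total - unthreshed) / total * 100
    = (574 - 5.74) / 574 * 100
    = 568.26 / 574 * 100
    = 99%


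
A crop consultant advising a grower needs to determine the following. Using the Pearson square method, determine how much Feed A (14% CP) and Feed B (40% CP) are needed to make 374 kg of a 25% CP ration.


parts_A = CP_b - target = 40 - 25 = 15
parts_B = target - CP_a = 25 - 14 = 11
total_parts = 15 + 11 = 26
Feed A = 374 * 15 / 26 = 215.77 kg
Feed B = 374 * 11 / 26 = 158.23 kg

215.77 kg


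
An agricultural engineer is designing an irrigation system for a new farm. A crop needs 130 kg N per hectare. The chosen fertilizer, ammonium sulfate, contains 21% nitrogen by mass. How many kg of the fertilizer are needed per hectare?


Rate = N_required / (N_content / 100)
     = 130 / (21 / 100)
     = 130 / 0.21
     = 619.05 kg/ha


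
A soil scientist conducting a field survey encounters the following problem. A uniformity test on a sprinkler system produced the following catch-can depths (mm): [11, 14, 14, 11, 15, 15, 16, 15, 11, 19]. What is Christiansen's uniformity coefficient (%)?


xbar = 141 / 10 = 14.100
sum|xi - xbar| = 19
CU = 100 * (1 - 19 / (10 * 14.100))
   = 100 * (1 - 0.1348)
   = 86.52%


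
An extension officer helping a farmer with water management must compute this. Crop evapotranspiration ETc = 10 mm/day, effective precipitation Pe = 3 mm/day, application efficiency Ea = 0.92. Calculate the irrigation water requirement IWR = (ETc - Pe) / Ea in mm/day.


IWR = (ETc - Pe) / Ea
    = (10 - 3) / 0.92
    = 7 / 0.92
    = 7.61 mm/day


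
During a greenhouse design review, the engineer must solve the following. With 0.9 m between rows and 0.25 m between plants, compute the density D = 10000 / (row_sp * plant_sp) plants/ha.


D = 10000 / (row_sp * plant_sp)
  = 10000 / (0.9 * 0.25)
  = 10000 / 0.2250
  = 44444.44 plants/ha


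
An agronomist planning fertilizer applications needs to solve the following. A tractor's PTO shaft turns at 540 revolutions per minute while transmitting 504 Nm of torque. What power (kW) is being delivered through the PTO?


P = 2*pi*n*T / 60000
  = 2*pi * 540 * 504 / 60000
  = 1710031.71 / 60000
  = 28.50 kW


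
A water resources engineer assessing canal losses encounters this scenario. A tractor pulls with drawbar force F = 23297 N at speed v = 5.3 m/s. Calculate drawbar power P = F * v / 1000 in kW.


P = F * v / 1000
  = 23297 * 5.3 / 1000
  = 123474.10 / 1000
  = 123.47 kW


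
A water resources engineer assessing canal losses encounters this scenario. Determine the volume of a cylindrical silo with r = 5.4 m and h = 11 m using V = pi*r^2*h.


V = pi * r^2 * h
  = pi * 5.4^2 * 11
  = pi * 29.16 * 11
  = 1007.70 m^3


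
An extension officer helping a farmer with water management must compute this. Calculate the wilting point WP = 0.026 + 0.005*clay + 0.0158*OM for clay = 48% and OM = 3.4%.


WP = 0.026 + 0.005*48 + 0.0158*3.4
   = 0.026 + 0.2400 + 0.0537
   = 0.3197


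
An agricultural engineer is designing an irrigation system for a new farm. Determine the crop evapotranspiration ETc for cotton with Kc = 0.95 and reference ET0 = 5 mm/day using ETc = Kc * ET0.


ETc = Kc * ET0
    = 0.95 * 5
    = 4.75 mm/day


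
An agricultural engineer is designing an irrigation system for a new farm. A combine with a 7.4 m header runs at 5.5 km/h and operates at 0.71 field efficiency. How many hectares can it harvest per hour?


C = w * v * eta_f / 10
  = 7.4 * 5.5 * 0.71 / 10
  = 28.90 / 10
  = 2.89 ha/h


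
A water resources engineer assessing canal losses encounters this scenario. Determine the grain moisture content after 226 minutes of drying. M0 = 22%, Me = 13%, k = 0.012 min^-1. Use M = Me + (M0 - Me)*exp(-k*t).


M = Me + (M0 - Me) * e^(-k*t)
  = 13 + (22 - 13) * e^(-0.012*226)
  = 13 + 9 * e^(-2.712)
  = 13 + 9 * 0.06640
  = 13 + 0.5976
  = 13.60%


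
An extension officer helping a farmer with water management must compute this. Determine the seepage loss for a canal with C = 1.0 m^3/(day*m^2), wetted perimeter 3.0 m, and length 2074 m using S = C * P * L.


S = C * P * L
  = 1.0 * 3.0 * 2074
  = 6222 m^3/day


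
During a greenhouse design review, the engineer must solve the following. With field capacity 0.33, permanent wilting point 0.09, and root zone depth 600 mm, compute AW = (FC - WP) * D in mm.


AW = (FC - WP) * D
   = (0.33 - 0.09) * 600
   = 0.24 * 600
   = 144 mm


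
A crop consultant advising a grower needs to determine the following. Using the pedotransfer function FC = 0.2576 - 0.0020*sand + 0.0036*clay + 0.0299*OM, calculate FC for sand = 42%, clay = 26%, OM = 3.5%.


FC = 0.2576 - 0.0020*42 + 0.0036*26 + 0.0299*3.5
   = 0.2576 - 0.0840 + 0.0936 + 0.1047
   = 0.3719


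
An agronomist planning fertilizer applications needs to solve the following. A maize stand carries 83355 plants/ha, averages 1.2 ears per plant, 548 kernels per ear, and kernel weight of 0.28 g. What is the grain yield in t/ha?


Y = density * ears * kernels * kw
  = 83355 * 1.2 * 548 * 0.28 g/ha
  = 15347989.44 g/ha
  = 15347.99 kg/ha = 15.35 t/ha


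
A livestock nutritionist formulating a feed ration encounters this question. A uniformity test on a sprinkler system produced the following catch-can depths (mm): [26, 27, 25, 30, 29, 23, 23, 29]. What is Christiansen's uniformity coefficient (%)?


xbar = 212 / 8 = 26.500
sum|xi - xbar| = 18
CU = 100 * (1 - 18 / (8 * 26.500))
   = 100 * (1 - 0.0849)
   = 91.51%


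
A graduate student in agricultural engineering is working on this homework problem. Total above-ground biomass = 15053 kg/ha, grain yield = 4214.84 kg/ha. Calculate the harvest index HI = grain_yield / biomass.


HI = grain_yield / biomass
   = 4214.84 / 15053
   = 0.28


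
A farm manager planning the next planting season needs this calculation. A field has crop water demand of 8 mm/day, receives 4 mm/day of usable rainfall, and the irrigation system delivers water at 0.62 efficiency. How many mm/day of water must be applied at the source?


IWR = (ETc - Pe) / Ea
    = (8 - 4) / 0.62
    = 4 / 0.62
    = 6.45 mm/day


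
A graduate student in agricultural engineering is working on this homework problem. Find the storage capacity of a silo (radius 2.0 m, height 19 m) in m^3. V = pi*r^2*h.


V = pi * r^2 * h
  = pi * 2.0^2 * 19
  = pi * 4 * 19
  = 238.76 m^3


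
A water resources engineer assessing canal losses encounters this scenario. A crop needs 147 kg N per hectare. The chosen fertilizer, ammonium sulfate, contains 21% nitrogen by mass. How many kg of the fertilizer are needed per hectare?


Rate = N_required / (N_content / 100)
     = 147 / (21 / 100)
     = 147 / 0.21
     = 700 kg/ha


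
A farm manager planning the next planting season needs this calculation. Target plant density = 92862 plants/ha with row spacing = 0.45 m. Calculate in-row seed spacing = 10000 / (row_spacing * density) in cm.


spacing = 10000 / (row_sp * density)
        = 10000 / (0.45 * 92862)
        = 10000 / 41787.90
        = 0.23930 m = 23.93 cm


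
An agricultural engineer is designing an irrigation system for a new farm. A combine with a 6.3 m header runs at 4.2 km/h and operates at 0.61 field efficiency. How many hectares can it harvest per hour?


C = w * v * eta_f / 10
  = 6.3 * 4.2 * 0.61 / 10
  = 16.14 / 10
  = 1.61 ha/h


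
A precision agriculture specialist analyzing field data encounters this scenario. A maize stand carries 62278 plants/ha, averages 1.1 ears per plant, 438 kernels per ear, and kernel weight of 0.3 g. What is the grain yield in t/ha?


Y = density * ears * kernels * kw
  = 62278 * 1.1 * 438 * 0.3 g/ha
  = 9001662.12 g/ha
  = 9001.66 kg/ha = 9.00 t/ha


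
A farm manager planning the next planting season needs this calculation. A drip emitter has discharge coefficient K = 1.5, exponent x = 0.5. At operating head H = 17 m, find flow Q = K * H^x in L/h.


Q = K * H^x
  = 1.5 * 17^0.5
  = 1.5 * 4.1231
  = 6.18 L/h


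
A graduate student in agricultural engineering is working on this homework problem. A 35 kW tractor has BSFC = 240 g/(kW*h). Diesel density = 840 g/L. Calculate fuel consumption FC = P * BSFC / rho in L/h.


FC = P * BSFC / rho_fuel
   = 35 * 240 / 840
   = 8400 / 840
   = 10 L/h


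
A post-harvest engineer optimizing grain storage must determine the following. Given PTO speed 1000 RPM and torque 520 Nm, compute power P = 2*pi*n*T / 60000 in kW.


P = 2*pi*n*T / 60000
  = 2*pi * 1000 * 520 / 60000
  = 3267256.36 / 60000
  = 54.45 kW


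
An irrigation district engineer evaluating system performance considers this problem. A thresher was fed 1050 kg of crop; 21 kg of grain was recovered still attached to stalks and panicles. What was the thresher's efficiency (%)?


eta = (total - unthreshed) / total * 100
    = (1050 - 21) / 1050 * 100
    = 1029 / 1050 * 100
    = 98%


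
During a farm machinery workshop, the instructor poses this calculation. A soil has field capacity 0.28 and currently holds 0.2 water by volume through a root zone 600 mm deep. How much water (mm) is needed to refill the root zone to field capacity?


SMD = (FC - theta) * D
    = (0.28 - 0.2) * 600
    = 0.080 * 600
    = 48 mm


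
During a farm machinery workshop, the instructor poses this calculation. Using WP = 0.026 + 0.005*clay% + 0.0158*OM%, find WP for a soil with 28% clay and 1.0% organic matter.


WP = 0.026 + 0.005*28 + 0.0158*1.0
   = 0.026 + 0.1400 + 0.0158
   = 0.1818


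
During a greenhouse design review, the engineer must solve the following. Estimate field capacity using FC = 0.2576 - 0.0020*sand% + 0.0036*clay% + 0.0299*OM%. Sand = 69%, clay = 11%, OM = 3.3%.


FC = 0.2576 - 0.0020*69 + 0.0036*11 + 0.0299*3.3
   = 0.2576 - 0.1380 + 0.0396 + 0.0987
   = 0.2579


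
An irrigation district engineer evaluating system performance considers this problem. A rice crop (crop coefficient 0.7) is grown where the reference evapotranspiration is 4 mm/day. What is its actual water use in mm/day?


ETc = Kc * ET0
    = 0.7 * 4
    = 2.80 mm/day


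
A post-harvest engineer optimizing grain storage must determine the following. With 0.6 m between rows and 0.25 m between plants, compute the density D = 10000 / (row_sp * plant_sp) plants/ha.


D = 10000 / (row_sp * plant_sp)
  = 10000 / (0.6 * 0.25)
  = 10000 / 0.1500
  = 66666.67 plants/ha


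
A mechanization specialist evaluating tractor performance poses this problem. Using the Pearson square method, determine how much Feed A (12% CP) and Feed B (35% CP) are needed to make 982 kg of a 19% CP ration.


parts_A = CP_b - target = 35 - 19 = 16
parts_B = target - CP_a = 19 - 12 = 7
total_parts = 16 + 7 = 23
Feed A = 982 * 16 / 23 = 683.13 kg
Feed B = 982 * 7 / 23 = 298.87 kg

683.13 kg


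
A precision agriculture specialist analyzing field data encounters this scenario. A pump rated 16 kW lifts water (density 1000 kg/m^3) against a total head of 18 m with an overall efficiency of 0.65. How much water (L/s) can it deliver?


Q = (P * 1000 * eta) / (rho * g * H)
  = (16 * 1000 * 0.65) / (1000 * 9.81 * 18)
  = 10400 / 176580
  = 0.05890 m^3/s = 58.90 L/s


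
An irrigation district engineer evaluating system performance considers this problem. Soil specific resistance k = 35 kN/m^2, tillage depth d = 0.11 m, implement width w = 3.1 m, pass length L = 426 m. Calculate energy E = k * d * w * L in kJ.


E = k * d * w * L
  = 35 * 0.11 * 3.1 * 426
  = 5084.31 kJ


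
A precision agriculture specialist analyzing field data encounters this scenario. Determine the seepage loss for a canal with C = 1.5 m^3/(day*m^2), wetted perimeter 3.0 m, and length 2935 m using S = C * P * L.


S = C * P * L
  = 1.5 * 3.0 * 2935
  = 13207.50 m^3/day


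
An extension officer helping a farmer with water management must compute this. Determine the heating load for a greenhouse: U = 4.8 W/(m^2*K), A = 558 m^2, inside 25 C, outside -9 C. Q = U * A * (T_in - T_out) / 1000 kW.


dT = 25 - (-9) = 34 K
Q = U * A * dT
  = 4.8 * 558 * 34
  = 91065.60 W = 91.07 kW


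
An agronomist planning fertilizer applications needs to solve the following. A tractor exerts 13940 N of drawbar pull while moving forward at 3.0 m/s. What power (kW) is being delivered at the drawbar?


P = F * v / 1000
  = 13940 * 3.0 / 1000
  = 41820 / 1000
  = 41.82 kW


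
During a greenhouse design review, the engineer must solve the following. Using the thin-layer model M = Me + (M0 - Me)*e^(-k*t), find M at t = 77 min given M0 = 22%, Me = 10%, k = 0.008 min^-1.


M = Me + (M0 - Me) * e^(-k*t)
  = 10 + (22 - 10) * e^(-0.008*77)
  = 10 + 12 * e^(-0.616)
  = 10 + 12 * 0.54010
  = 10 + 6.4812
  = 16.48%


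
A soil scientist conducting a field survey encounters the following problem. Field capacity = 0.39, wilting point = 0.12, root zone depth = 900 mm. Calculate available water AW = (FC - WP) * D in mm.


AW = (FC - WP) * D
   = (0.39 - 0.12) * 900
   = 0.27 * 900
   = 243 mm


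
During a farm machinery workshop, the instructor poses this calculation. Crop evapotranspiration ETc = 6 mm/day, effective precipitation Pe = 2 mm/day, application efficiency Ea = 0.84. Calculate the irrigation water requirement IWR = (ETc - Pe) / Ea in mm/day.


IWR = (ETc - Pe) / Ea
    = (6 - 2) / 0.84
    = 4 / 0.84
    = 4.76 mm/day


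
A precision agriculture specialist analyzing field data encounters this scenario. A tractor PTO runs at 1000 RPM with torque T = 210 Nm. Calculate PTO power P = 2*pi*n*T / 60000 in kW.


P = 2*pi*n*T / 60000
  = 2*pi * 1000 * 210 / 60000
  = 1319468.91 / 60000
  = 21.99 kW


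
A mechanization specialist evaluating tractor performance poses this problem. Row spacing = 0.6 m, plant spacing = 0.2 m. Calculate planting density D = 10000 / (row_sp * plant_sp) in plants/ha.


D = 10000 / (row_sp * plant_sp)
  = 10000 / (0.6 * 0.2)
  = 10000 / 0.1200
  = 83333.33 plants/ha


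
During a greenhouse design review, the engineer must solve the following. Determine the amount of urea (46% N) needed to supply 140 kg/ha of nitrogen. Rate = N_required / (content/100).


Rate = N_required / (N_content / 100)
     = 140 / (46 / 100)
     = 140 / 0.46
     = 304.35 kg/ha


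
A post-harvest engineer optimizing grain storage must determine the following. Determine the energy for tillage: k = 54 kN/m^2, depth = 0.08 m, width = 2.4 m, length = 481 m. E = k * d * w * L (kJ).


E = k * d * w * L
  = 54 * 0.08 * 2.4 * 481
  = 4987.01 kJ


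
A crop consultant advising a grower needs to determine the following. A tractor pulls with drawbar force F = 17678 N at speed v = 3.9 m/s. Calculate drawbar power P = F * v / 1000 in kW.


P = F * v / 1000
  = 17678 * 3.9 / 1000
  = 68944.20 / 1000
  = 68.94 kW


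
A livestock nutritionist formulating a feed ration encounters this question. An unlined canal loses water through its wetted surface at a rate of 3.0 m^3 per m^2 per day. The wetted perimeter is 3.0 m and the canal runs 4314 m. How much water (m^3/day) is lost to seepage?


S = C * P * L
  = 3.0 * 3.0 * 4314
  = 38826 m^3/day


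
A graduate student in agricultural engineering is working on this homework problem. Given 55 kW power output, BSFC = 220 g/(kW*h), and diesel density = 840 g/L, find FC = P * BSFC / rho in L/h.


FC = P * BSFC / rho_fuel
   = 55 * 220 / 840
   = 12100 / 840
   = 14.40 L/h


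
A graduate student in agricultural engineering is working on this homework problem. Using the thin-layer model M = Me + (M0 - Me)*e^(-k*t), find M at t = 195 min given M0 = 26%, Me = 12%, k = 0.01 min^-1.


M = Me + (M0 - Me) * e^(-k*t)
  = 12 + (26 - 12) * e^(-0.01*195)
  = 12 + 14 * e^(-1.950)
  = 12 + 14 * 0.14227
  = 12 + 1.9918
  = 13.99%


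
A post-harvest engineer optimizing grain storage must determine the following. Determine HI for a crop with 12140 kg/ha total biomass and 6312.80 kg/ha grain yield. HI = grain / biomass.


HI = grain_yield / biomass
   = 6312.80 / 12140
   = 0.52


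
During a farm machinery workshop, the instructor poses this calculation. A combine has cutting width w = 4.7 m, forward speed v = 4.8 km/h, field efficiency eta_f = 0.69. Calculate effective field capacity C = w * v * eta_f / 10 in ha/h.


C = w * v * eta_f / 10
  = 4.7 * 4.8 * 0.69 / 10
  = 15.57 / 10
  = 1.56 ha/h


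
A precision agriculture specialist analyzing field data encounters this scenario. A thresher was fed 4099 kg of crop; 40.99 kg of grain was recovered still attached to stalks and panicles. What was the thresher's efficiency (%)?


eta = (total - unthreshed) / total * 100
    = (4099 - 40.99) / 4099 * 100
    = 4058.01 / 4099 * 100
    = 99%


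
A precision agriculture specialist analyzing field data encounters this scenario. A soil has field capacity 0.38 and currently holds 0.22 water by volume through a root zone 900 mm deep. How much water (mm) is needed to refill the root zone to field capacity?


SMD = (FC - theta) * D
    = (0.38 - 0.22) * 900
    = 0.160 * 900
    = 144 mm


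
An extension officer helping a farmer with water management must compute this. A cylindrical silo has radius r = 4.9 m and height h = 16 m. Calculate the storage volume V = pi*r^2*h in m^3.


V = pi * r^2 * h
  = pi * 4.9^2 * 16
  = pi * 24.01 * 16
  = 1206.87 m^3


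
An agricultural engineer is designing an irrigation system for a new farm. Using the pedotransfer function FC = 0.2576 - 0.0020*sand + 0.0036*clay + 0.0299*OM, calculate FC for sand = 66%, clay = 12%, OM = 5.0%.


FC = 0.2576 - 0.0020*66 + 0.0036*12 + 0.0299*5.0
   = 0.2576 - 0.1320 + 0.0432 + 0.1495
   = 0.3183


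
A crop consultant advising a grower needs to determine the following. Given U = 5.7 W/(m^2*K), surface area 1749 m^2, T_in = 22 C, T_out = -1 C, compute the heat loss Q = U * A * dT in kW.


dT = 22 - (-1) = 23 K
Q = U * A * dT
  = 5.7 * 1749 * 23
  = 229293.90 W = 229.29 kW


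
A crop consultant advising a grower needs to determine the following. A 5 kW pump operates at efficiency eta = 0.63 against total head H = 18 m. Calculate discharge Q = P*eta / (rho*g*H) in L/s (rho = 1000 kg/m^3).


Q = (P * 1000 * eta) / (rho * g * H)
  = (5 * 1000 * 0.63) / (1000 * 9.81 * 18)
  = 3150 / 176580
  = 0.01784 m^3/s = 17.84 L/s


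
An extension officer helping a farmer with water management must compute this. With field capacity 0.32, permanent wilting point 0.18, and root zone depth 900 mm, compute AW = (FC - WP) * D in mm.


AW = (FC - WP) * D
   = (0.32 - 0.18) * 900
   = 0.14 * 900
   = 126 mm


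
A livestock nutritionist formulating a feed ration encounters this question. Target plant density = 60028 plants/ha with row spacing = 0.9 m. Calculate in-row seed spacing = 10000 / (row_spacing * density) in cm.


spacing = 10000 / (row_sp * density)
        = 10000 / (0.9 * 60028)
        = 10000 / 54025.20
        = 0.18510 m = 18.51 cm


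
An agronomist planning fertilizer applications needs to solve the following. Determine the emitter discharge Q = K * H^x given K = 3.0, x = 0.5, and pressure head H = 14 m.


Q = K * H^x
  = 3.0 * 14^0.5
  = 3.0 * 3.7417
  = 11.22 L/h


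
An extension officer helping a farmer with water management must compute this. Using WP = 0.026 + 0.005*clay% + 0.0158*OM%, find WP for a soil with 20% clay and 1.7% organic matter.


WP = 0.026 + 0.005*20 + 0.0158*1.7
   = 0.026 + 0.1000 + 0.0269
   = 0.1529


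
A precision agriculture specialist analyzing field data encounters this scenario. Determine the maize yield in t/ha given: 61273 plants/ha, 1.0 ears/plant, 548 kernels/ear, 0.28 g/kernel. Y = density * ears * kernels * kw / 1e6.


Y = density * ears * kernels * kw
  = 61273 * 1.0 * 548 * 0.28 g/ha
  = 9401729.12 g/ha
  = 9401.73 kg/ha = 9.40 t/ha


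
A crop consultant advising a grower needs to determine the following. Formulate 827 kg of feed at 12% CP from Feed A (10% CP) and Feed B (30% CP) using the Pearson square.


parts_A = CP_b - target = 30 - 12 = 18
parts_B = target - CP_a = 12 - 10 = 2
total_parts = 18 + 2 = 20
Feed A = 827 * 18 / 20 = 744.30 kg
Feed B = 827 * 2 / 20 = 82.70 kg

744.30 kg


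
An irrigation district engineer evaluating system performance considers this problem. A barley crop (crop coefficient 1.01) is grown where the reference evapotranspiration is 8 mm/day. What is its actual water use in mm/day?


ETc = Kc * ET0
    = 1.01 * 8
    = 8.08 mm/day


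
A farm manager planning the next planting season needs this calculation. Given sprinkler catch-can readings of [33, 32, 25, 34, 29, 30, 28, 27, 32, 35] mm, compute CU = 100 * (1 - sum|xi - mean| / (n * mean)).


xbar = 305 / 10 = 30.500
sum|xi - xbar| = 27
CU = 100 * (1 - 27 / (10 * 30.500))
   = 100 * (1 - 0.0885)
   = 91.15%


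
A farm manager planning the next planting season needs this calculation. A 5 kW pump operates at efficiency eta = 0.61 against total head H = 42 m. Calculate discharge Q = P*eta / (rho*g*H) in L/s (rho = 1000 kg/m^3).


Q = (P * 1000 * eta) / (rho * g * H)
  = (5 * 1000 * 0.61) / (1000 * 9.81 * 42)
  = 3050 / 412020
  = 0.00740 m^3/s = 7.40 L/s


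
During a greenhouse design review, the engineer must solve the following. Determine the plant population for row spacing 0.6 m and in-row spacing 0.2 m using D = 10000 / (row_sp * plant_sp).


D = 10000 / (row_sp * plant_sp)
  = 10000 / (0.6 * 0.2)
  = 10000 / 0.1200
  = 83333.33 plants/ha


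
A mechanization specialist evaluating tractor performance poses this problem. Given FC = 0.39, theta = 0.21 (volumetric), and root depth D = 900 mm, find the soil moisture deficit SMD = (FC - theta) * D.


SMD = (FC - theta) * D
    = (0.39 - 0.21) * 900
    = 0.180 * 900
    = 162 mm


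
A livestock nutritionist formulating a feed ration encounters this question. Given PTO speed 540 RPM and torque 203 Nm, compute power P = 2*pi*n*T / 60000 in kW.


P = 2*pi*n*T / 60000
  = 2*pi * 540 * 203 / 60000
  = 688762.77 / 60000
  = 11.48 kW


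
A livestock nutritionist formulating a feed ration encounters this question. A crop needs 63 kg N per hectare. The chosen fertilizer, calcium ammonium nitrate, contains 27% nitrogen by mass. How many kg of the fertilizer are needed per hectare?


Rate = N_required / (N_content / 100)
     = 63 / (27 / 100)
     = 63 / 0.27
     = 233.33 kg/ha


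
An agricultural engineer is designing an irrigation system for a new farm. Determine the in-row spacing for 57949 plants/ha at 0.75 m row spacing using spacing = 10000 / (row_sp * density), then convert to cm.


spacing = 10000 / (row_sp * density)
        = 10000 / (0.75 * 57949)
        = 10000 / 43461.75
        = 0.23009 m = 23.01 cm


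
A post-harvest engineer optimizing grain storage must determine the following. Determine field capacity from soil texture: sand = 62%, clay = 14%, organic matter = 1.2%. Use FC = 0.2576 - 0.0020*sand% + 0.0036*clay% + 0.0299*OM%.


FC = 0.2576 - 0.0020*62 + 0.0036*14 + 0.0299*1.2
   = 0.2576 - 0.1240 + 0.0504 + 0.0359
   = 0.2199


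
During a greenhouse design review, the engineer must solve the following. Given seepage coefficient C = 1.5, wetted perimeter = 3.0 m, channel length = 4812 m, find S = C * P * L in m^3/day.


S = C * P * L
  = 1.5 * 3.0 * 4812
  = 21654 m^3/day


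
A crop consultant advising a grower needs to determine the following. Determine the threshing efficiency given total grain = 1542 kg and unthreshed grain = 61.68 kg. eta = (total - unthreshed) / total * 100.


eta = (total - unthreshed) / total * 100
    = (1542 - 61.68) / 1542 * 100
    = 1480.32 / 1542 * 100
    = 96%


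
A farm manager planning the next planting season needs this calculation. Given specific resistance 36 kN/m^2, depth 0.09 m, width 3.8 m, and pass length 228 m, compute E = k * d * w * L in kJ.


E = k * d * w * L
  = 36 * 0.09 * 3.8 * 228
  = 2807.14 kJ


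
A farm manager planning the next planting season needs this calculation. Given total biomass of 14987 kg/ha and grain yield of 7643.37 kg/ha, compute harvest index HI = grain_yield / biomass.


HI = grain_yield / biomass
   = 7643.37 / 14987
   = 0.51


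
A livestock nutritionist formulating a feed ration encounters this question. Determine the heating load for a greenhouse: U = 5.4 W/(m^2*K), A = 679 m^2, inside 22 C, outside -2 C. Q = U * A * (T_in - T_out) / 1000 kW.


dT = 22 - (-2) = 24 K
Q = U * A * dT
  = 5.4 * 679 * 24
  = 87998.40 W = 88.00 kW


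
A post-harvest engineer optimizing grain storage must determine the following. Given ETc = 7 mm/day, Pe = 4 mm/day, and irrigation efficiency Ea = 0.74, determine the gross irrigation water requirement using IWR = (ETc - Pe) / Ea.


IWR = (ETc - Pe) / Ea
    = (7 - 4) / 0.74
    = 3 / 0.74
    = 4.05 mm/day


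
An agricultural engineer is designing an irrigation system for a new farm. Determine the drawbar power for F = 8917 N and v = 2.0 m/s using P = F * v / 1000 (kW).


P = F * v / 1000
  = 8917 * 2.0 / 1000
  = 17834 / 1000
  = 17.83 kW


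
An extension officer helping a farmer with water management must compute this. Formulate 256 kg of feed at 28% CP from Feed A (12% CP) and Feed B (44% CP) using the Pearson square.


parts_A = CP_b - target = 44 - 28 = 16
parts_B = target - CP_a = 28 - 12 = 16
total_parts = 16 + 16 = 32
Feed A = 256 * 16 / 32 = 128 kg
Feed B = 256 * 16 / 32 = 128 kg


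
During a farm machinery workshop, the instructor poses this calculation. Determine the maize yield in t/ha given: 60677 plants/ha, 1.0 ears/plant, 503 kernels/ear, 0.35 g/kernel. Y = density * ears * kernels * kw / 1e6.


Y = density * ears * kernels * kw
  = 60677 * 1.0 * 503 * 0.35 g/ha
  = 10682185.85 g/ha
  = 10682.19 kg/ha = 10.68 t/ha


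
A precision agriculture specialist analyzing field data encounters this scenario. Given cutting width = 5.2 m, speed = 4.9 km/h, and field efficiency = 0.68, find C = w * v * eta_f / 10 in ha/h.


C = w * v * eta_f / 10
  = 5.2 * 4.9 * 0.68 / 10
  = 17.33 / 10
  = 1.73 ha/h


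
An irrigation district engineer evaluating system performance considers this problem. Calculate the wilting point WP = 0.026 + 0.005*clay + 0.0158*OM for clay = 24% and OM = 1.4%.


WP = 0.026 + 0.005*24 + 0.0158*1.4
   = 0.026 + 0.1200 + 0.0221
   = 0.1681


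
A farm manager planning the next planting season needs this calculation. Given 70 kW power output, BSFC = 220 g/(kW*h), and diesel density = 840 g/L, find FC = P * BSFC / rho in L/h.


FC = P * BSFC / rho_fuel
   = 70 * 220 / 840
   = 15400 / 840
   = 18.33 L/h


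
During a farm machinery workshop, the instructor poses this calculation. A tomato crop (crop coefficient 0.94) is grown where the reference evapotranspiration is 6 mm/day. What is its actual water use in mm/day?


ETc = Kc * ET0
    = 0.94 * 6
    = 5.64 mm/day


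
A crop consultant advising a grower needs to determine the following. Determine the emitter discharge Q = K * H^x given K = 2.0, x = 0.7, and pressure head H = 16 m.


Q = K * H^x
  = 2.0 * 16^0.7
  = 2.0 * 6.9644
  = 13.93 L/h


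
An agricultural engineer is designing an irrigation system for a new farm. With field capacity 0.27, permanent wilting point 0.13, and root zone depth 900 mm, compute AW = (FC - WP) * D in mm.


AW = (FC - WP) * D
   = (0.27 - 0.13) * 900
   = 0.14 * 900
   = 126 mm


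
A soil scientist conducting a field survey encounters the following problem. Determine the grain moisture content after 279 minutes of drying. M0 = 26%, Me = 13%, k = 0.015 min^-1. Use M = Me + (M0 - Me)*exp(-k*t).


M = Me + (M0 - Me) * e^(-k*t)
  = 13 + (26 - 13) * e^(-0.015*279)
  = 13 + 13 * e^(-4.185)
  = 13 + 13 * 0.01522
  = 13 + 0.1979
  = 13.20%


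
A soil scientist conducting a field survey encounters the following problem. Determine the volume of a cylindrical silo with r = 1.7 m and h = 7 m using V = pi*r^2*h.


V = pi * r^2 * h
  = pi * 1.7^2 * 7
  = pi * 2.89 * 7
  = 63.55 m^3


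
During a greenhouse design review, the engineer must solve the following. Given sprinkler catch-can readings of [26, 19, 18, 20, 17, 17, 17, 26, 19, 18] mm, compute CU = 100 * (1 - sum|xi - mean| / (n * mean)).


xbar = 197 / 10 = 19.700
sum|xi - xbar| = 25.800
CU = 100 * (1 - 25.800 / (10 * 19.700))
   = 100 * (1 - 0.1310)
   = 86.90%


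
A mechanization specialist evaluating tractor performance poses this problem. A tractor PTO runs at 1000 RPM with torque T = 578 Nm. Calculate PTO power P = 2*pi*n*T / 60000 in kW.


P = 2*pi*n*T / 60000
  = 2*pi * 1000 * 578 / 60000
  = 3631681.11 / 60000
  = 60.53 kW
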